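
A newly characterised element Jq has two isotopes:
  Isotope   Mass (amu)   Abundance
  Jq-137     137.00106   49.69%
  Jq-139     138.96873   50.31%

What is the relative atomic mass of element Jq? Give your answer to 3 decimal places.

Weight each isotope mass by its fractional abundance: 0.4969 × 137.00106 + 0.5031 × 138.96873
= 68.075827 + 69.915168 = 137.990995 amu

137.991 amu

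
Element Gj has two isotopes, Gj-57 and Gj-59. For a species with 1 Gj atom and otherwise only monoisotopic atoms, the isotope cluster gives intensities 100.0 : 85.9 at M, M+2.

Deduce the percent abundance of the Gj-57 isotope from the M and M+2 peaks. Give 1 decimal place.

53.8%

Write p for the Gj-57 fraction. I(M+2)/I(M) = [C(1,1)·p^0·(1−p)] / p^1 = 1·(1−p)/p = 85.9/100.0 = 0.8590
(1−p)/p = 0.8590/1 = 0.8590  ⇒  p = 1/(1 + 0.8590) = 0.5379
Gj-57: 53.8%, Gj-59: 46.2%.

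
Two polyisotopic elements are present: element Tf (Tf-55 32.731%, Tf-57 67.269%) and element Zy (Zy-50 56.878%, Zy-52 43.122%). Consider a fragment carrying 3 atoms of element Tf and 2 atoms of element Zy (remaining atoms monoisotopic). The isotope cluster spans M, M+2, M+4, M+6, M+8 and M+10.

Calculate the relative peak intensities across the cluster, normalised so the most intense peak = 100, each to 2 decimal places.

3.18 : 24.43 : 71.87 : 100.00 : 65.04 : 15.87

Element Tf pattern (n=3): 0.03506532 : 0.21619954 : 0.44433495 : 0.30440019
Element Zy pattern (n=2): 0.32351069 : 0.49053862 : 0.18595069
Convolve the two distributions (both contribute in 2-u steps):
  M: 0.03506532×0.32351069 = 0.011344
  M+2: 0.03506532×0.49053862 + 0.21619954×0.32351069 = 0.087144
  M+4: 0.03506532×0.18595069 + 0.21619954×0.49053862 + 0.44433495×0.32351069 = 0.256322
  M+6: 0.21619954×0.18595069 + 0.44433495×0.49053862 + 0.30440019×0.32351069 = 0.356643
  M+8: 0.44433495×0.18595069 + 0.30440019×0.49053862 = 0.231944
  M+10: 0.30440019×0.18595069 = 0.056603
Scale to base peak (0.356643) = 100: 3.18 : 24.43 : 71.87 : 100.00 : 65.04 : 15.87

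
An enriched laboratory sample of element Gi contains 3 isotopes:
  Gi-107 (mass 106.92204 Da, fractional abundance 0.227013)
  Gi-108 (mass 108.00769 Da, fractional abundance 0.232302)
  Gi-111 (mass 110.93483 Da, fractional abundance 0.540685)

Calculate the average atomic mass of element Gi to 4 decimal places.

Weight each isotope mass by its fractional abundance: 0.227013 × 106.92204 + 0.232302 × 108.00769 + 0.540685 × 110.93483
= 24.272693 + 25.090402 + 59.980799 = 109.343894 Da

109.3439 Da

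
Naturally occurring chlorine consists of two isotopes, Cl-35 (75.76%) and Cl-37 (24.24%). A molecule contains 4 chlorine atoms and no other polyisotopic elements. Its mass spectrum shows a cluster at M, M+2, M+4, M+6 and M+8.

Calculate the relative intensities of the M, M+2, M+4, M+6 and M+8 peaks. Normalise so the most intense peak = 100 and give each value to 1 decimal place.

78.1 : 100.0 : 48.0 : 10.2 : 0.8

The 4 Cl atoms are independent, so intensities follow the terms of (0.7576 + 0.2424)^4.
P(M) = 0.7576^4 = 0.329428
P(M+2) = 4 × 0.7576^3 × 0.2424^1 = 0.421612
P(M+4) = 6 × 0.7576^2 × 0.2424^2 = 0.202347
P(M+6) = 4 × 0.7576^1 × 0.2424^3 = 0.043162
P(M+8) = 0.2424^4 = 0.003452
The M+2 peak is largest (0.421612); scaling to 100 gives 78.1 : 100.0 : 48.0 : 10.2 : 0.8.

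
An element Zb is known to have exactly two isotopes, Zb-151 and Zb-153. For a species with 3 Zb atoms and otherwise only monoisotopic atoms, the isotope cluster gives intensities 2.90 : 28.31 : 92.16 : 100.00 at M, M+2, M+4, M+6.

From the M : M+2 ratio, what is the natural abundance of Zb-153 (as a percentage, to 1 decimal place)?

Let p = fractional abundance of Zb-151. I(M+2)/I(M) = [C(3,1)·p^2·(1−p)] / p^3 = 3·(1−p)/p = 28.31/2.90 = 9.7621
(1−p)/p = 9.7621/3 = 3.2540  ⇒  p = 1/(1 + 3.2540) = 0.2351
Zb-151: 23.5%, Zb-153: 76.5%.

76.5%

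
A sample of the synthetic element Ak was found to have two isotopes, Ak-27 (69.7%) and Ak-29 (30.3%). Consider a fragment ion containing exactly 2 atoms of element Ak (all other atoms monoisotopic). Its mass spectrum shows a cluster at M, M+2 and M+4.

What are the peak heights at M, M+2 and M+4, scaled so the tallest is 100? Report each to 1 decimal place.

100.0 : 86.9 : 18.9

Each Ak atom is independently Ak-27 (p = 0.697) or Ak-29 (q = 0.303); the cluster is the binomial expansion (p + q)^2.
P(M) = 0.697^2 = 0.485809
P(M+2) = 2 × 0.697^1 × 0.303^1 = 0.422382
P(M+4) = 0.303^2 = 0.091809
The M peak is largest (0.485809); scaling to 100 gives 100.0 : 86.9 : 18.9.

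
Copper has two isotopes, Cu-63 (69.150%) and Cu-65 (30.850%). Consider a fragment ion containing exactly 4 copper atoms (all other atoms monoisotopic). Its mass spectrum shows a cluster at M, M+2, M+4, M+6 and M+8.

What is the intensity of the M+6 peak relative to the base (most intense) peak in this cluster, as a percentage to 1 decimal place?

19.9%

(0.69150 + 0.30850)^4 gives M 0.2286, M+2 0.4080, M+4 0.2731, M+6 0.0812, M+8 0.0091; the largest is M+2.
P(M+2) = C(4,1) × 0.69150^3 × 0.30850^1 = 4 × 0.33065611 × 0.3085 = 0.408030 (base)
P(M+6) = C(4,3) × 0.69150^1 × 0.30850^3 = 4 × 0.6915 × 0.02936064 = 0.081212
Relative intensity = 0.081212 / 0.408030 × 100 = 19.9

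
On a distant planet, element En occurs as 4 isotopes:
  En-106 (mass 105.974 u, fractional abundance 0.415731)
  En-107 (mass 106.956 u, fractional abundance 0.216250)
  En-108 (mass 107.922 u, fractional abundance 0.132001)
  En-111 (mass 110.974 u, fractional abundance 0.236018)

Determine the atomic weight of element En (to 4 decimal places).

107.6236 u

The abundance-weighted mean is 0.415731 × 105.974 + 0.216250 × 106.956 + 0.132001 × 107.922 + 0.236018 × 110.974
= 44.05668 + 23.12924 + 14.24581 + 26.19186 = 107.62359 u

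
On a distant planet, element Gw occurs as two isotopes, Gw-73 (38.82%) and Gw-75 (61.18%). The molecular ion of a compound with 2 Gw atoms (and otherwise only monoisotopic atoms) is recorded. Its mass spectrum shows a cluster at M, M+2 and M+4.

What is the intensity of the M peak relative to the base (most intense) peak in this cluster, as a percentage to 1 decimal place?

(0.3882 + 0.6118)^2 gives M 0.1507, M+2 0.4750, M+4 0.3743; the largest is M+2.
P(M+2) = C(2,1) × 0.3882^1 × 0.6118^1 = 2 × 0.3882 × 0.6118 = 0.475002 (base)
P(M) = C(2,0) × 0.3882^2 × 0.6118^0 = 1 × 0.15069924 × 1.0000 = 0.150699
Relative intensity = 0.150699 / 0.475002 × 100 = 31.7

31.7%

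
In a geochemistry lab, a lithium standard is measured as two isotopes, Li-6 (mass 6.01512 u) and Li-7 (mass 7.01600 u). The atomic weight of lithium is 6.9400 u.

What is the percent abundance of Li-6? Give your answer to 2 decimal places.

Let x be the fractional abundance of Li-6; then Li-7 has abundance 1 − x.
6.01512·x + 7.01600·(1 − x) = 6.9400
(6.01512 − 7.01600)·x = 6.9400 − 7.01600
x = -0.07600 / -1.00088 = 0.07593 → 7.59% Li-6, 92.41% Li-7.

7.59%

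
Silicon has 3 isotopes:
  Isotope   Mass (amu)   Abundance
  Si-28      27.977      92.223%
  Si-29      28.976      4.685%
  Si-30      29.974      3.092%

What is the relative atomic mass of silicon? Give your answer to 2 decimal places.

28.09 amu

The abundance-weighted mean is 0.92223 × 27.977 + 0.04685 × 28.976 + 0.03092 × 29.974
= 25.8012 + 1.3575 + 0.9268 = 28.0855 amu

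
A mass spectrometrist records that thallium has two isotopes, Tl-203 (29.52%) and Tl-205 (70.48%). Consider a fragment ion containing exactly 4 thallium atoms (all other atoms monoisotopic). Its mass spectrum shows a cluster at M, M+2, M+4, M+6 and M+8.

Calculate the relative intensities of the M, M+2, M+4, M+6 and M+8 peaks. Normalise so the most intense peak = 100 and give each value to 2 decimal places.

Expanding (0.2952 + 0.7048)^4:
P(M) = 0.2952^4 = 0.007594
P(M+2) = 4 × 0.2952^3 × 0.7048^1 = 0.072523
P(M+4) = 6 × 0.2952^2 × 0.7048^2 = 0.259726
P(M+6) = 4 × 0.2952^1 × 0.7048^3 = 0.413403
P(M+8) = 0.7048^4 = 0.246754
The M+6 peak is largest (0.413403); scaling to 100 gives 1.84 : 17.54 : 62.83 : 100.00 : 59.69.

1.84 : 17.54 : 62.83 : 100.00 : 59.69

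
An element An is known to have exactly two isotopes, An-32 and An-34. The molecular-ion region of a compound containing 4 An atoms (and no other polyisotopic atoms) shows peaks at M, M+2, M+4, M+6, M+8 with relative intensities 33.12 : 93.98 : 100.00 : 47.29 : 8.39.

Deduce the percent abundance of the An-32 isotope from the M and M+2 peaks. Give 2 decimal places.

If p is the fraction of An that is An-32, then I(M+2)/I(M) = [C(4,1)·p^3·(1−p)] / p^4 = 4·(1−p)/p = 93.98/33.12 = 2.8376
(1−p)/p = 2.8376/4 = 0.7094  ⇒  p = 1/(1 + 0.7094) = 0.5850
An-32: 58.50%, An-34: 41.50%.

58.50%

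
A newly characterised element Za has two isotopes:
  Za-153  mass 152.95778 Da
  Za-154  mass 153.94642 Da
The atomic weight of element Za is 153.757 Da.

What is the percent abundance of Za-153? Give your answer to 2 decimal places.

Writing the weighted mean with unknown fraction x of Za-153:
152.95778·x + 153.94642·(1 − x) = 153.757
(152.95778 − 153.94642)·x = 153.757 − 153.94642
x = -0.18942 / -0.98864 = 0.19160 → 19.16% Za-153, 80.84% Za-154.

19.16%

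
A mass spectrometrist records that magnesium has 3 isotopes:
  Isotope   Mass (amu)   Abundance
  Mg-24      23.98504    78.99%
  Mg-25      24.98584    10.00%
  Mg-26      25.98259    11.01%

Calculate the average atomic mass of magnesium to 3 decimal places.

The abundance-weighted mean is 0.7899 × 23.98504 + 0.1000 × 24.98584 + 0.1101 × 25.98259
= 18.945783 + 2.498584 + 2.860683 = 24.305050 amu

24.305 amu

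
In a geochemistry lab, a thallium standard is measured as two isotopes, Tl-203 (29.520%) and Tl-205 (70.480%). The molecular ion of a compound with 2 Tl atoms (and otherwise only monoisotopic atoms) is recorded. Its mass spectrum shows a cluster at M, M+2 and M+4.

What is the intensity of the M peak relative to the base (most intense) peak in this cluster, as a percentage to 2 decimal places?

17.54%

(0.29520 + 0.70480)^2 gives M 0.0871, M+2 0.4161, M+4 0.4967; the largest is M+4.
P(M+4) = C(2,2) × 0.29520^0 × 0.70480^2 = 1 × 1.0000 × 0.49674304 = 0.496743 (base)
P(M) = C(2,0) × 0.29520^2 × 0.70480^0 = 1 × 0.08714304 × 1.0000 = 0.087143
Relative intensity = 0.087143 / 0.496743 × 100 = 17.54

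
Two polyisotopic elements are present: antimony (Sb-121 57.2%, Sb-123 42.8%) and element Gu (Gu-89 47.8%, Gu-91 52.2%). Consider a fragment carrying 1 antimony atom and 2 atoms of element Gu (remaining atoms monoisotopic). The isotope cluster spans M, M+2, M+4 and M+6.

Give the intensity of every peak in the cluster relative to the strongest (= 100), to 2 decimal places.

34.10 : 100.00 : 96.40 : 30.43

Antimony pattern (n=1): 0.5720 : 0.4280
Element Gu pattern (n=2): 0.228484 : 0.499032 : 0.272484
Convolve the two distributions (both contribute in 2-u steps):
  M: 0.5720×0.228484 = 0.130693
  M+2: 0.5720×0.499032 + 0.4280×0.228484 = 0.383237
  M+4: 0.5720×0.272484 + 0.4280×0.499032 = 0.369447
  M+6: 0.4280×0.272484 = 0.116623
Scale to base peak (0.383237) = 100: 34.10 : 100.00 : 96.40 : 30.43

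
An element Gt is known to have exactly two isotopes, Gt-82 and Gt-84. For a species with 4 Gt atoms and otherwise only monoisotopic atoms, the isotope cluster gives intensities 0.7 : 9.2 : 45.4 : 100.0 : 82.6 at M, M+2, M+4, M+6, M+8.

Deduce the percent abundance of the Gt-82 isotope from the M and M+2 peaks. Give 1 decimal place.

If p is the fraction of Gt that is Gt-82, then I(M+2)/I(M) = [C(4,1)·p^3·(1−p)] / p^4 = 4·(1−p)/p = 9.2/0.7 = 13.1429
(1−p)/p = 13.1429/4 = 3.2857  ⇒  p = 1/(1 + 3.2857) = 0.2333
Gt-82: 23.3%, Gt-84: 76.7%.

23.3%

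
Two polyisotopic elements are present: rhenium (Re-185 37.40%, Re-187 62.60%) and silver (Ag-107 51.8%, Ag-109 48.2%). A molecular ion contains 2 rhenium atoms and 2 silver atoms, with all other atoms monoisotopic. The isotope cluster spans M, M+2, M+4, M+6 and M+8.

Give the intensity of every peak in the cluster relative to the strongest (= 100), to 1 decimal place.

10.1 : 52.6 : 100.0 : 82.0 : 24.5

Rhenium pattern (n=2): 0.139876 : 0.468248 : 0.391876
Silver pattern (n=2): 0.268324 : 0.499352 : 0.232324
Convolve the two distributions (both contribute in 2-u steps):
  M: 0.139876×0.268324 = 0.037532
  M+2: 0.139876×0.499352 + 0.468248×0.268324 = 0.195490
  M+4: 0.139876×0.232324 + 0.468248×0.499352 + 0.391876×0.268324 = 0.371467
  M+6: 0.468248×0.232324 + 0.391876×0.499352 = 0.304469
  M+8: 0.391876×0.232324 = 0.091042
Scale to base peak (0.371467) = 100: 10.1 : 52.6 : 100.0 : 82.0 : 24.5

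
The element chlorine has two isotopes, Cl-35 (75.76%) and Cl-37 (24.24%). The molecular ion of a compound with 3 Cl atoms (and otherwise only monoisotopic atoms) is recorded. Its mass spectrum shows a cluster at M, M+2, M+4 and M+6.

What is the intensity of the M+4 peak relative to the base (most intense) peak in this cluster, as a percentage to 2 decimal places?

Term probabilities: M 0.4348, M+2 0.4174, M+4 0.1335, M+6 0.0142. Base peak = M.
P(M) = C(3,0) × 0.7576^3 × 0.2424^0 = 1 × 0.4348304 × 1.0000 = 0.434830 (base)
P(M+4) = C(3,2) × 0.7576^1 × 0.2424^2 = 3 × 0.7576 × 0.05875776 = 0.133545
Relative intensity = 0.133545 / 0.434830 × 100 = 30.71

30.71%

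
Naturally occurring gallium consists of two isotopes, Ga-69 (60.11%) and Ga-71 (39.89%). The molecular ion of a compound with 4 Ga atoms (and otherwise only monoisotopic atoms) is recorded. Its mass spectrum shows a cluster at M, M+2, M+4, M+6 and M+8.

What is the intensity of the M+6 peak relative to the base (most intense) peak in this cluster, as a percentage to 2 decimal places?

44.04%

Term probabilities: M 0.1306, M+2 0.3465, M+4 0.3450, M+6 0.1526, M+8 0.0253. Base peak = M+2.
P(M+2) = C(4,1) × 0.6011^3 × 0.3989^1 = 4 × 0.21719018 × 0.3989 = 0.346549 (base)
P(M+6) = C(4,3) × 0.6011^1 × 0.3989^3 = 4 × 0.6011 × 0.06347345 = 0.152616
Relative intensity = 0.152616 / 0.346549 × 100 = 44.04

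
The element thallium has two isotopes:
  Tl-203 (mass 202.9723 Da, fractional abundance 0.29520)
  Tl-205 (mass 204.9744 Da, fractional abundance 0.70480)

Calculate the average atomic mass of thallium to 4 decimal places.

204.3834 Da

Weight each isotope mass by its fractional abundance: 0.29520 × 202.9723 + 0.70480 × 204.9744
= 59.91742 + 144.46596 = 204.38338 Da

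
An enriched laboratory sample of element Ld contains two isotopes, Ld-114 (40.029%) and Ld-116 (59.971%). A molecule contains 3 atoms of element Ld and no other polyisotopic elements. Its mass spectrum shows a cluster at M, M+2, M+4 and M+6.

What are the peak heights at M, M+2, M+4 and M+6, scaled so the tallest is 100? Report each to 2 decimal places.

Each Ld atom is independently Ld-114 (p = 0.40029) or Ld-116 (q = 0.59971); the cluster is the binomial expansion (p + q)^3.
P(M) = 0.40029^3 = 0.064139
P(M+2) = 3 × 0.40029^2 × 0.59971^1 = 0.288278
P(M+4) = 3 × 0.40029^1 × 0.59971^2 = 0.431895
P(M+6) = 0.59971^3 = 0.215687
The M+4 peak is largest (0.431895); scaling to 100 gives 14.85 : 66.75 : 100.00 : 49.94.

14.85 : 66.75 : 100.00 : 49.94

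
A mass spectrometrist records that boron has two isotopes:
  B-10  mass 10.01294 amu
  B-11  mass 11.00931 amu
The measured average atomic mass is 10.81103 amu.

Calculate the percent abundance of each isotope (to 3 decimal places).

Let x be the fractional abundance of B-10; then B-11 has abundance 1 − x.
10.01294·x + 11.00931·(1 − x) = 10.81103
(10.01294 − 11.00931)·x = 10.81103 − 11.00931
x = -0.19828 / -0.99637 = 0.19900 → 19.900% B-10, 80.100% B-11.

B-10: 19.900%, B-11: 80.100%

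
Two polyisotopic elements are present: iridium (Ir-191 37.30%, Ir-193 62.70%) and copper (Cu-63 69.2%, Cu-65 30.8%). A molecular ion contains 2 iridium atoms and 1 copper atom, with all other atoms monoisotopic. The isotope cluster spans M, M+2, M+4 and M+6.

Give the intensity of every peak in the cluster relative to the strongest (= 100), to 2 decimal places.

Iridium pattern (n=2): 0.139129 : 0.467742 : 0.393129
Copper pattern (n=1): 0.6920 : 0.3080
Convolve the two distributions (both contribute in 2-u steps):
  M: 0.139129×0.6920 = 0.096277
  M+2: 0.139129×0.3080 + 0.467742×0.6920 = 0.366529
  M+4: 0.467742×0.3080 + 0.393129×0.6920 = 0.416110
  M+6: 0.393129×0.3080 = 0.121084
Scale to base peak (0.416110) = 100: 23.14 : 88.08 : 100.00 : 29.10

23.14 : 88.08 : 100.00 : 29.10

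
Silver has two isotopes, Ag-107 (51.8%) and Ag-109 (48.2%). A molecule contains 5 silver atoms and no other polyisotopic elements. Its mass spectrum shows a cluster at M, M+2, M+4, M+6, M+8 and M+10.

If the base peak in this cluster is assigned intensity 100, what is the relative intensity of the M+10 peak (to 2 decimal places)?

Term probabilities: M 0.0373, M+2 0.1735, M+4 0.3229, M+6 0.3005, M+8 0.1398, M+10 0.0260. Base peak = M+4.
P(M+4) = C(5,2) × 0.518^3 × 0.482^2 = 10 × 0.13899183 × 0.232324 = 0.322911 (base)
P(M+10) = C(5,5) × 0.518^0 × 0.482^5 = 1 × 1.0000 × 0.02601568 = 0.026016
Relative intensity = 0.026016 / 0.322911 × 100 = 8.06

8.06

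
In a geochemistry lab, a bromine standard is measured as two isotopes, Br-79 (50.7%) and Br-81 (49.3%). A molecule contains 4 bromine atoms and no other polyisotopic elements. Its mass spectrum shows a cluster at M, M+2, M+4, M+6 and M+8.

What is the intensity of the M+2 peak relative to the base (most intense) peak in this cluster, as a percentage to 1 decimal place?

(0.507 + 0.493)^4 gives M 0.0661, M+2 0.2570, M+4 0.3749, M+6 0.2430, M+8 0.0591; the largest is M+4.
P(M+4) = C(4,2) × 0.507^2 × 0.493^2 = 6 × 0.257049 × 0.243049 = 0.374853 (base)
P(M+2) = C(4,1) × 0.507^3 × 0.493^1 = 4 × 0.13032384 × 0.4930 = 0.256999
Relative intensity = 0.256999 / 0.374853 × 100 = 68.6

68.6%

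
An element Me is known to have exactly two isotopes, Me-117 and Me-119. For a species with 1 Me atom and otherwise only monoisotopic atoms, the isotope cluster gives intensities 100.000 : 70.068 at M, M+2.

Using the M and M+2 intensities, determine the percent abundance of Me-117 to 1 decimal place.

If p is the fraction of Me that is Me-117, then I(M+2)/I(M) = [C(1,1)·p^0·(1−p)] / p^1 = 1·(1−p)/p = 70.068/100.000 = 0.7007
(1−p)/p = 0.7007/1 = 0.7007  ⇒  p = 1/(1 + 0.7007) = 0.5880
Me-117: 58.8%, Me-119: 41.2%.

58.8%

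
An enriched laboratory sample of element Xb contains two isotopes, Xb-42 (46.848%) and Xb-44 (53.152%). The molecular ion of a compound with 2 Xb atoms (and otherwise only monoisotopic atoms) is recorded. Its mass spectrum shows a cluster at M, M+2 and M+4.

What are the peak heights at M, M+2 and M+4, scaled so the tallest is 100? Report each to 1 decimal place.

44.1 : 100.0 : 56.7

Each Xb atom is independently Xb-42 (p = 0.46848) or Xb-44 (q = 0.53152); the cluster is the binomial expansion (p + q)^2.
P(M) = 0.46848^2 = 0.219474
P(M+2) = 2 × 0.46848^1 × 0.53152^1 = 0.498013
P(M+4) = 0.53152^2 = 0.282514
The M+2 peak is largest (0.498013); scaling to 100 gives 44.1 : 100.0 : 56.7.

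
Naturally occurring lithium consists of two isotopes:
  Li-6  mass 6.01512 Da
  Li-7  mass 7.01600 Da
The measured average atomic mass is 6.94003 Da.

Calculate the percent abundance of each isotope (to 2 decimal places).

Writing the weighted mean with unknown fraction x of Li-6:
6.01512·x + 7.01600·(1 − x) = 6.94003
(6.01512 − 7.01600)·x = 6.94003 − 7.01600
x = -0.07597 / -1.00088 = 0.07590 → 7.59% Li-6, 92.41% Li-7.

Li-6: 7.59%, Li-7: 92.41%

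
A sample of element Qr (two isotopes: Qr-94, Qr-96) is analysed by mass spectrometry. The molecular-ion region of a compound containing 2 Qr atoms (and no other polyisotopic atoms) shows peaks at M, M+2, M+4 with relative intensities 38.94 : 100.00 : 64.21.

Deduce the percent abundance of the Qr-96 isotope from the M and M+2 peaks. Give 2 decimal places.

56.22%

Let p = fractional abundance of Qr-94. I(M+2)/I(M) = [C(2,1)·p^1·(1−p)] / p^2 = 2·(1−p)/p = 100.00/38.94 = 2.5681
(1−p)/p = 2.5681/2 = 1.2840  ⇒  p = 1/(1 + 1.2840) = 0.4378
Qr-94: 43.78%, Qr-96: 56.22%.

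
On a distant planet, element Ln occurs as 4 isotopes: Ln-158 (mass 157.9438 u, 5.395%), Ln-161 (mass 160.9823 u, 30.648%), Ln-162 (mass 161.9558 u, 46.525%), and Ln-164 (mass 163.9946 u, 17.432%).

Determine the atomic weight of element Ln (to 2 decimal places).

161.80 u

Average mass = Σ (abundance × isotope mass) = 0.05395 × 157.9438 + 0.30648 × 160.9823 + 0.46525 × 161.9558 + 0.17432 × 163.9946
= 8.52107 + 49.33786 + 75.34994 + 28.58754 = 161.79641 u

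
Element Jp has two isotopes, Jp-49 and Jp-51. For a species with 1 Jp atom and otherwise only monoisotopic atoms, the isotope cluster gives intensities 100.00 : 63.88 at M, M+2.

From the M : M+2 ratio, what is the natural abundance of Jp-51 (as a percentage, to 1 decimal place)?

If p is the fraction of Jp that is Jp-49, then I(M+2)/I(M) = [C(1,1)·p^0·(1−p)] / p^1 = 1·(1−p)/p = 63.88/100.00 = 0.6388
(1−p)/p = 0.6388/1 = 0.6388  ⇒  p = 1/(1 + 0.6388) = 0.6102
Jp-49: 61.0%, Jp-51: 39.0%.

39.0%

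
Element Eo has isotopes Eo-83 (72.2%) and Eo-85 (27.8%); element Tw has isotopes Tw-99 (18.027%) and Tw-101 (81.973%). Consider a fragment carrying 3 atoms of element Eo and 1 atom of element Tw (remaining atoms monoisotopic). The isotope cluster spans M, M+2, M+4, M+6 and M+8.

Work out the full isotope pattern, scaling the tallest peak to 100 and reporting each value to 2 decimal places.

Element Eo pattern (n=3): 0.37636705 : 0.43475086 : 0.16739714 : 0.02148495
Element Tw pattern (n=1): 0.18027 : 0.81973
Convolve the two distributions (both contribute in 2-u steps):
  M: 0.37636705×0.18027 = 0.067848
  M+2: 0.37636705×0.81973 + 0.43475086×0.18027 = 0.386892
  M+4: 0.43475086×0.81973 + 0.16739714×0.18027 = 0.386555
  M+6: 0.16739714×0.81973 + 0.02148495×0.18027 = 0.141094
  M+8: 0.02148495×0.81973 = 0.017612
Scale to base peak (0.386892) = 100: 17.54 : 100.00 : 99.91 : 36.47 : 4.55

17.54 : 100.00 : 99.91 : 36.47 : 4.55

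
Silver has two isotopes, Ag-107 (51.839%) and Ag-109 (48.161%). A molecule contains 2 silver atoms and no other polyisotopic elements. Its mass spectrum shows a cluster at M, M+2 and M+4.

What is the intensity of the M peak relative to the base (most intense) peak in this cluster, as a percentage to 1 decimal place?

53.8%

Term probabilities: M 0.2687, M+2 0.4993, M+4 0.2319. Base peak = M+2.
P(M+2) = C(2,1) × 0.51839^1 × 0.48161^1 = 2 × 0.51839 × 0.48161 = 0.499324 (base)
P(M) = C(2,0) × 0.51839^2 × 0.48161^0 = 1 × 0.26872819 × 1.0000 = 0.268728
Relative intensity = 0.268728 / 0.499324 × 100 = 53.8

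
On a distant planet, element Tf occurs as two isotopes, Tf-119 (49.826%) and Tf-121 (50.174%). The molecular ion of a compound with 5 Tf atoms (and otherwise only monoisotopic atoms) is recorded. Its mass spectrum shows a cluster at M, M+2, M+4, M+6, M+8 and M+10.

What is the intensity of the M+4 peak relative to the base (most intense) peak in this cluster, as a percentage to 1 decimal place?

99.3%

Term probabilities: M 0.0307, M+2 0.1546, M+4 0.3114, M+6 0.3136, M+8 0.1579, M+10 0.0318. Base peak = M+6.
P(M+6) = C(5,3) × 0.49826^2 × 0.50174^3 = 10 × 0.24826303 × 0.12630955 = 0.313580 (base)
P(M+4) = C(5,2) × 0.49826^3 × 0.50174^2 = 10 × 0.12369954 × 0.25174303 = 0.311405
Relative intensity = 0.311405 / 0.313580 × 100 = 99.3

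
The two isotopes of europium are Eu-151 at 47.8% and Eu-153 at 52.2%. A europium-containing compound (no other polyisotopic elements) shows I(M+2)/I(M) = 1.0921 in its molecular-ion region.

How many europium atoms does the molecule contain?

With n Eu atoms, P(M+2)/P(M) = C(n,1)·p^(n−1)q / p^n = n·q/p = n · 0.522/0.478.
n = 1.0921 × 0.478/0.522 = 1.00 ≈ 1

1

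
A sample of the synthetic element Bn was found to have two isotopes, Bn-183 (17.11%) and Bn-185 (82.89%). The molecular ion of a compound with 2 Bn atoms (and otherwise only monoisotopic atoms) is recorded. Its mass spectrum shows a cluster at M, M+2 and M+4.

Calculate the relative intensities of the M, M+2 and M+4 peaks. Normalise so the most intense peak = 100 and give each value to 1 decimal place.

Each Bn atom is independently Bn-183 (p = 0.1711) or Bn-185 (q = 0.8289); the cluster is the binomial expansion (p + q)^2.
P(M) = 0.1711^2 = 0.029275
P(M+2) = 2 × 0.1711^1 × 0.8289^1 = 0.283650
P(M+4) = 0.8289^2 = 0.687075
The M+4 peak is largest (0.687075); scaling to 100 gives 4.3 : 41.3 : 100.0.

4.3 : 41.3 : 100.0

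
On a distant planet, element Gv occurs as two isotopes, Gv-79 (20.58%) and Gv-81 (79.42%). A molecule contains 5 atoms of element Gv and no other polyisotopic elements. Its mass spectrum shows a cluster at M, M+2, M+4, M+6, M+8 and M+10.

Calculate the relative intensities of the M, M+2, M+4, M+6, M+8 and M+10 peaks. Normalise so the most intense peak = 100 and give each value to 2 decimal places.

Each Gv atom is independently Gv-79 (p = 0.2058) or Gv-81 (q = 0.7942); the cluster is the binomial expansion (p + q)^5.
P(M) = 0.2058^5 = 0.000369
P(M+2) = 5 × 0.2058^4 × 0.7942^1 = 0.007123
P(M+4) = 10 × 0.2058^3 × 0.7942^2 = 0.054979
P(M+6) = 10 × 0.2058^2 × 0.7942^3 = 0.212168
P(M+8) = 5 × 0.2058^1 × 0.7942^4 = 0.409388
P(M+10) = 0.7942^5 = 0.315973
The M+8 peak is largest (0.409388); scaling to 100 gives 0.09 : 1.74 : 13.43 : 51.83 : 100.00 : 77.18.

0.09 : 1.74 : 13.43 : 51.83 : 100.00 : 77.18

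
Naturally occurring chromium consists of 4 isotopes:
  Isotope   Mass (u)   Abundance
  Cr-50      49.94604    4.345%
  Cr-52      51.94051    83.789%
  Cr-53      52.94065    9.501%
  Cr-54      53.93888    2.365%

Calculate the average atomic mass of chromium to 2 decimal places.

Weight each isotope mass by its fractional abundance: 0.04345 × 49.94604 + 0.83789 × 51.94051 + 0.09501 × 52.94065 + 0.02365 × 53.93888
= 2.170155 + 43.520434 + 5.029891 + 1.275655 = 51.996135 u

52.00 u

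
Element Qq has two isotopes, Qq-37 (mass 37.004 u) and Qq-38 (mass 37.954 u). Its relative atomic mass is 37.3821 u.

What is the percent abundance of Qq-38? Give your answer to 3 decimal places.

39.800%

With x = fraction of Qq-37 (so Qq-38 is 1 − x):
37.004·x + 37.954·(1 − x) = 37.3821
(37.004 − 37.954)·x = 37.3821 − 37.954
x = -0.5719 / -0.950 = 0.60200 → 60.200% Qq-37, 39.800% Qq-38.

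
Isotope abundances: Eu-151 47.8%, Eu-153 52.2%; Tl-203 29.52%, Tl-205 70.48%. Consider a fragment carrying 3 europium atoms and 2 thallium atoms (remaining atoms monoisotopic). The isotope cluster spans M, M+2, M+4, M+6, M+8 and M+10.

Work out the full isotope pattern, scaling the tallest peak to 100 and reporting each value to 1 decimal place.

Europium pattern (n=3): 0.10921535 : 0.35780594 : 0.39074206 : 0.14223665
Thallium pattern (n=2): 0.08714304 : 0.41611392 : 0.49674304
Convolve the two distributions (both contribute in 2-u steps):
  M: 0.10921535×0.08714304 = 0.009517
  M+2: 0.10921535×0.41611392 + 0.35780594×0.08714304 = 0.076626
  M+4: 0.10921535×0.49674304 + 0.35780594×0.41611392 + 0.39074206×0.08714304 = 0.237190
  M+6: 0.35780594×0.49674304 + 0.39074206×0.41611392 + 0.14223665×0.08714304 = 0.352726
  M+8: 0.39074206×0.49674304 + 0.14223665×0.41611392 = 0.253285
  M+10: 0.14223665×0.49674304 = 0.070655
Scale to base peak (0.352726) = 100: 2.7 : 21.7 : 67.2 : 100.0 : 71.8 : 20.0

2.7 : 21.7 : 67.2 : 100.0 : 71.8 : 20.0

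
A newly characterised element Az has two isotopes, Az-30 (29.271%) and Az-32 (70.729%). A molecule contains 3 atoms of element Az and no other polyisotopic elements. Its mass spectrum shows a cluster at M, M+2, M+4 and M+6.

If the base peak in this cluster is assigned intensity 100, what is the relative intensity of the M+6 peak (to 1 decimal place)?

80.5

Term probabilities: M 0.0251, M+2 0.1818, M+4 0.4393, M+6 0.3538. Base peak = M+4.
P(M+4) = C(3,2) × 0.29271^1 × 0.70729^2 = 3 × 0.29271 × 0.50025914 = 0.439293 (base)
P(M+6) = C(3,3) × 0.29271^0 × 0.70729^3 = 1 × 1.0000 × 0.35382829 = 0.353828
Relative intensity = 0.353828 / 0.439293 × 100 = 80.5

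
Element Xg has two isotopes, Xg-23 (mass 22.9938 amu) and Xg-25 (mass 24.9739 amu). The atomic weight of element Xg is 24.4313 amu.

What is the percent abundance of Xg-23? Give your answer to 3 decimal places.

With x = fraction of Xg-23 (so Xg-25 is 1 − x):
22.9938·x + 24.9739·(1 − x) = 24.4313
(22.9938 − 24.9739)·x = 24.4313 − 24.9739
x = -0.5426 / -1.9801 = 0.27403 → 27.403% Xg-23, 72.597% Xg-25.

27.403%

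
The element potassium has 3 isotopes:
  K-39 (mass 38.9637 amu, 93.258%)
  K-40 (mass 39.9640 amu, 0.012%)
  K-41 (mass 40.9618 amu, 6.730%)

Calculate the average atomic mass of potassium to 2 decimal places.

39.10 amu

Weight each isotope mass by its fractional abundance: 0.93258 × 38.9637 + 0.00012 × 39.9640 + 0.06730 × 40.9618
= 36.33677 + 0.00480 + 2.75673 = 39.09830 amu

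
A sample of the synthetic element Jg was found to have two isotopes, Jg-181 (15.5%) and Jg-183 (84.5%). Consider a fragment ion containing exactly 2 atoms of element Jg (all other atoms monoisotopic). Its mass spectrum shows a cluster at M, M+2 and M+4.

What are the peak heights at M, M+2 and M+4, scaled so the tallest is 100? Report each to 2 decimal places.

3.36 : 36.69 : 100.00

Each Jg atom is independently Jg-181 (p = 0.155) or Jg-183 (q = 0.845); the cluster is the binomial expansion (p + q)^2.
P(M) = 0.155^2 = 0.024025
P(M+2) = 2 × 0.155^1 × 0.845^1 = 0.261950
P(M+4) = 0.845^2 = 0.714025
The M+4 peak is largest (0.714025); scaling to 100 gives 3.36 : 36.69 : 100.00.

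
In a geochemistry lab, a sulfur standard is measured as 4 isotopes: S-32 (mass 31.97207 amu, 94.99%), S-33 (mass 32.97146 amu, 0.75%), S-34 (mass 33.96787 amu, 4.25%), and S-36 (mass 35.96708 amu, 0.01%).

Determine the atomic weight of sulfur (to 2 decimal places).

32.06 amu

The abundance-weighted mean is 0.9499 × 31.97207 + 0.0075 × 32.97146 + 0.0425 × 33.96787 + 0.0001 × 35.96708
= 30.370269 + 0.247286 + 1.443634 + 0.003597 = 32.064786 amu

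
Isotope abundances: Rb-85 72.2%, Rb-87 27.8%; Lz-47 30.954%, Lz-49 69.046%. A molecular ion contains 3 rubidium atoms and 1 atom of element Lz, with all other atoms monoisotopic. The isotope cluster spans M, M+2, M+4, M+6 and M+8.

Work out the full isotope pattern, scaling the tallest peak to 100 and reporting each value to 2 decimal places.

Rubidium pattern (n=3): 0.37636705 : 0.43475086 : 0.16739714 : 0.02148495
Element Lz pattern (n=1): 0.30954 : 0.69046
Convolve the two distributions (both contribute in 2-u steps):
  M: 0.37636705×0.30954 = 0.116501
  M+2: 0.37636705×0.69046 + 0.43475086×0.30954 = 0.394439
  M+4: 0.43475086×0.69046 + 0.16739714×0.30954 = 0.351994
  M+6: 0.16739714×0.69046 + 0.02148495×0.30954 = 0.122231
  M+8: 0.02148495×0.69046 = 0.014834
Scale to base peak (0.394439) = 100: 29.54 : 100.00 : 89.24 : 30.99 : 3.76

29.54 : 100.00 : 89.24 : 30.99 : 3.76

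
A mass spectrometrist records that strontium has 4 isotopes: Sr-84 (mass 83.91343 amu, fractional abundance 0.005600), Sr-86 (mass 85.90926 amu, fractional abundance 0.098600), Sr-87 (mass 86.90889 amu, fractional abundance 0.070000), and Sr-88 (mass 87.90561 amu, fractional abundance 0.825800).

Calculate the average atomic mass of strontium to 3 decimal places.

Weight each isotope mass by its fractional abundance: 0.005600 × 83.91343 + 0.098600 × 85.90926 + 0.070000 × 86.90889 + 0.825800 × 87.90561
= 0.469915 + 8.470653 + 6.083622 + 72.592453 = 87.616643 amu

87.617 amu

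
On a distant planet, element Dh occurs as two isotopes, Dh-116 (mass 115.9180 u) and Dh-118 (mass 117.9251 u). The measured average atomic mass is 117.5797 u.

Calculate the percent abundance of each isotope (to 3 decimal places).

Dh-116: 17.209%, Dh-118: 82.791%

With x = fraction of Dh-116 (so Dh-118 is 1 − x):
115.9180·x + 117.9251·(1 − x) = 117.5797
(115.9180 − 117.9251)·x = 117.5797 − 117.9251
x = -0.3454 / -2.0071 = 0.17209 → 17.209% Dh-116, 82.791% Dh-118.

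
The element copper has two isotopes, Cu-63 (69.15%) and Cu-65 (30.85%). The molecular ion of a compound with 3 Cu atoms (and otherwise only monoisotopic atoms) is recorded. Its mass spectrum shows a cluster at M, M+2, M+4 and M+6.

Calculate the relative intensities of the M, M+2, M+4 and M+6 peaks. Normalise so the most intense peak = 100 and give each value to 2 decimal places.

74.72 : 100.00 : 44.61 : 6.63

Each Cu atom is independently Cu-63 (p = 0.6915) or Cu-65 (q = 0.3085); the cluster is the binomial expansion (p + q)^3.
P(M) = 0.6915^3 = 0.330656
P(M+2) = 3 × 0.6915^2 × 0.3085^1 = 0.442548
P(M+4) = 3 × 0.6915^1 × 0.3085^2 = 0.197435
P(M+6) = 0.3085^3 = 0.029361
The M+2 peak is largest (0.442548); scaling to 100 gives 74.72 : 100.00 : 44.61 : 6.63.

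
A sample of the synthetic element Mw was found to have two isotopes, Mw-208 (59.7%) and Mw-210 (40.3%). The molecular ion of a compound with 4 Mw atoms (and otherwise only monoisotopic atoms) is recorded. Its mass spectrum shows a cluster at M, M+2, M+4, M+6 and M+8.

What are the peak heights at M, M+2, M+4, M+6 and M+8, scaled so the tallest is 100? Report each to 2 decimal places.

36.58 : 98.76 : 100.00 : 45.00 : 7.59

Expanding (0.597 + 0.403)^4:
P(M) = 0.597^4 = 0.127027
P(M+2) = 4 × 0.597^3 × 0.403^1 = 0.342995
P(M+4) = 6 × 0.597^2 × 0.403^2 = 0.347304
P(M+6) = 4 × 0.597^1 × 0.403^3 = 0.156297
P(M+8) = 0.403^4 = 0.026377
The M+4 peak is largest (0.347304); scaling to 100 gives 36.58 : 98.76 : 100.00 : 45.00 : 7.59.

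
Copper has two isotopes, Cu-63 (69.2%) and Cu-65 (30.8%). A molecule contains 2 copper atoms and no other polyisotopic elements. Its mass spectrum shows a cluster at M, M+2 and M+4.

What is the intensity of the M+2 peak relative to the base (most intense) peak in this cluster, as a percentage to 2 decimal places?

89.02%

Term probabilities: M 0.4789, M+2 0.4263, M+4 0.0949. Base peak = M.
P(M) = C(2,0) × 0.692^2 × 0.308^0 = 1 × 0.478864 × 1.0000 = 0.478864 (base)
P(M+2) = C(2,1) × 0.692^1 × 0.308^1 = 2 × 0.6920 × 0.3080 = 0.426272
Relative intensity = 0.426272 / 0.478864 × 100 = 89.02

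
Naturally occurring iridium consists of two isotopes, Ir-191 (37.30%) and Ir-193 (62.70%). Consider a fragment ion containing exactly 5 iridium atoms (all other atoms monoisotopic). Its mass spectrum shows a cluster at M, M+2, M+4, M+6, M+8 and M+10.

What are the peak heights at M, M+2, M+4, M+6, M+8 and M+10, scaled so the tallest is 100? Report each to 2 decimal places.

2.11 : 17.70 : 59.49 : 100.00 : 84.05 : 28.26

Expanding (0.3730 + 0.6270)^5:
P(M) = 0.3730^5 = 0.007220
P(M+2) = 5 × 0.3730^4 × 0.6270^1 = 0.060684
P(M+4) = 10 × 0.3730^3 × 0.6270^2 = 0.204015
P(M+6) = 10 × 0.3730^2 × 0.6270^3 = 0.342942
P(M+8) = 5 × 0.3730^1 × 0.6270^4 = 0.288237
P(M+10) = 0.6270^5 = 0.096903
The M+6 peak is largest (0.342942); scaling to 100 gives 2.11 : 17.70 : 59.49 : 100.00 : 84.05 : 28.26.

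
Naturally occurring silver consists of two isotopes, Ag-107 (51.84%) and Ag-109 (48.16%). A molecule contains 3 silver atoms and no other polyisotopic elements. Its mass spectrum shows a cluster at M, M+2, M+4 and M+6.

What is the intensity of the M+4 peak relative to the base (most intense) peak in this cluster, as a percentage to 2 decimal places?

92.90%

Binomial terms of (0.5184 + 0.4816)^3: M 0.1393, M+2 0.3883, M+4 0.3607, M+6 0.1117 → M+2 is the base peak.
P(M+2) = C(3,1) × 0.5184^2 × 0.4816^1 = 3 × 0.26873856 × 0.4816 = 0.388273 (base)
P(M+4) = C(3,2) × 0.5184^1 × 0.4816^2 = 3 × 0.5184 × 0.23193856 = 0.360711
Relative intensity = 0.360711 / 0.388273 × 100 = 92.90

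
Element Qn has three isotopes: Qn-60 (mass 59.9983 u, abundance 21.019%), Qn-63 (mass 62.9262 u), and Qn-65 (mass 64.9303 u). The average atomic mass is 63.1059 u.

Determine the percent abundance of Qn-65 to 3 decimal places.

Let x and y be the fractions of Qn-63 and Qn-65. Then x + y = 1 − 0.21019 = 0.78981 and 62.9262x + 64.9303y = 63.1059 − 0.21019×59.9983 = 50.494857323.
Substituting: 62.9262x + 64.9303(0.78981 − x) = 50.494857323
(62.9262 − 64.9303)x = -0.78774292  ⇒  x = 0.39307, y = 0.39674
Qn-63: 39.307%, Qn-65: 39.674%.

39.674%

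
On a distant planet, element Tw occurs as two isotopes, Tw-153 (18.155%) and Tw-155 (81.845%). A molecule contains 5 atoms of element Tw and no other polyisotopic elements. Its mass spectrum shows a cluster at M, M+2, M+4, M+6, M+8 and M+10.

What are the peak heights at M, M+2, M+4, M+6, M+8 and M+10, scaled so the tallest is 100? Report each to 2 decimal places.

Each Tw atom is independently Tw-153 (p = 0.18155) or Tw-155 (q = 0.81845); the cluster is the binomial expansion (p + q)^5.
P(M) = 0.18155^5 = 0.000197
P(M+2) = 5 × 0.18155^4 × 0.81845^1 = 0.004446
P(M+4) = 10 × 0.18155^3 × 0.81845^2 = 0.040084
P(M+6) = 10 × 0.18155^2 × 0.81845^3 = 0.180704
P(M+8) = 5 × 0.18155^1 × 0.81845^4 = 0.407319
P(M+10) = 0.81845^5 = 0.367249
The M+8 peak is largest (0.407319); scaling to 100 gives 0.05 : 1.09 : 9.84 : 44.36 : 100.00 : 90.16.

0.05 : 1.09 : 9.84 : 44.36 : 100.00 : 90.16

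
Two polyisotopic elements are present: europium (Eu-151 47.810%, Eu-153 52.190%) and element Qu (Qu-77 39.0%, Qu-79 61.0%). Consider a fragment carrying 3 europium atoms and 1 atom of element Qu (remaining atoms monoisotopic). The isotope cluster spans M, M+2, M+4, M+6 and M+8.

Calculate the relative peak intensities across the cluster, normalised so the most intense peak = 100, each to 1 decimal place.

11.5 : 55.6 : 100.0 : 79.2 : 23.4

Europium pattern (n=3): 0.10928391 : 0.3578871 : 0.39067407 : 0.14215492
Element Qu pattern (n=1): 0.3900 : 0.6100
Convolve the two distributions (both contribute in 2-u steps):
  M: 0.10928391×0.3900 = 0.042621
  M+2: 0.10928391×0.6100 + 0.3578871×0.3900 = 0.206239
  M+4: 0.3578871×0.6100 + 0.39067407×0.3900 = 0.370674
  M+6: 0.39067407×0.6100 + 0.14215492×0.3900 = 0.293752
  M+8: 0.14215492×0.6100 = 0.086715
Scale to base peak (0.370674) = 100: 11.5 : 55.6 : 100.0 : 79.2 : 23.4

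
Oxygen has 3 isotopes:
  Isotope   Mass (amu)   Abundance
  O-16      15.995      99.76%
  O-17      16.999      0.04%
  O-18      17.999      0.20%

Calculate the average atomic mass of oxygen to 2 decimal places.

16.00 amu

Average mass = Σ (abundance × isotope mass) = 0.9976 × 15.995 + 0.0004 × 16.999 + 0.0020 × 17.999
= 15.9566 + 0.0068 + 0.0360 = 15.9994 amu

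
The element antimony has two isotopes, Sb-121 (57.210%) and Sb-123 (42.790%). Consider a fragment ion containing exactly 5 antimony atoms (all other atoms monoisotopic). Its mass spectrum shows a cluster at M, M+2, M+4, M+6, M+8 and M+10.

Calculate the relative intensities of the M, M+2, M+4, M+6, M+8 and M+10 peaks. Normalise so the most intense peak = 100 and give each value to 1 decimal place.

17.9 : 66.8 : 100.0 : 74.8 : 28.0 : 4.2

Each Sb atom is independently Sb-121 (p = 0.57210) or Sb-123 (q = 0.42790); the cluster is the binomial expansion (p + q)^5.
P(M) = 0.57210^5 = 0.061286
P(M+2) = 5 × 0.57210^4 × 0.42790^1 = 0.229192
P(M+4) = 10 × 0.57210^3 × 0.42790^2 = 0.342847
P(M+6) = 10 × 0.57210^2 × 0.42790^3 = 0.256431
P(M+8) = 5 × 0.57210^1 × 0.42790^4 = 0.095898
P(M+10) = 0.42790^5 = 0.014345
The M+4 peak is largest (0.342847); scaling to 100 gives 17.9 : 66.8 : 100.0 : 74.8 : 28.0 : 4.2.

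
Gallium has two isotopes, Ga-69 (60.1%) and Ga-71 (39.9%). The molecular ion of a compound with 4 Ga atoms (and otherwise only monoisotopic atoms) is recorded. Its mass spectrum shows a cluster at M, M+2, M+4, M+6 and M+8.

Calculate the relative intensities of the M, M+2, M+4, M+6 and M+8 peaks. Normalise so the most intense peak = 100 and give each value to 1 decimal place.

37.7 : 100.0 : 99.6 : 44.1 : 7.3

Each Ga atom is independently Ga-69 (p = 0.601) or Ga-71 (q = 0.399); the cluster is the binomial expansion (p + q)^4.
P(M) = 0.601^4 = 0.130466
P(M+2) = 4 × 0.601^3 × 0.399^1 = 0.346463
P(M+4) = 6 × 0.601^2 × 0.399^2 = 0.345021
P(M+6) = 4 × 0.601^1 × 0.399^3 = 0.152705
P(M+8) = 0.399^4 = 0.025345
The M+2 peak is largest (0.346463); scaling to 100 gives 37.7 : 100.0 : 99.6 : 44.1 : 7.3.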